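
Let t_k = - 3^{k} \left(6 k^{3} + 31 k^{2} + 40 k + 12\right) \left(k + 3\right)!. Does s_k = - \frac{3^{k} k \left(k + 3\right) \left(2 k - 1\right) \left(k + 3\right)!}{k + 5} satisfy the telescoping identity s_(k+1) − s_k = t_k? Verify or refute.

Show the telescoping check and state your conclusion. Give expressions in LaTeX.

Invalid: residual \frac{2 \cdot 3^{k} \left(6 k^{4} + 61 k^{3} + 193 k^{2} + 213 k + 60\right) \left(k + 3\right)!}{\left(k + 5\right) \left(k + 6\right)} ≠ 0.

s_(k+1) = -3**(k + 1)*(k + 1)*(k + 4)*(2*k + 1)*factorial(k + 4)/(k + 6)
s_(k+1) − s_k = -3**k*(6*k**5 + 85*k**4 + 439*k**3 + 996*k**2 + 906*k + 240)*factorial(k + 3)/((k + 5)*(k + 6))
(s_(k+1) − s_k) − t_k = 2*3**k*(6*k**4 + 61*k**3 + 193*k**2 + 213*k + 60)*factorial(k + 3)/((k + 5)*(k + 6))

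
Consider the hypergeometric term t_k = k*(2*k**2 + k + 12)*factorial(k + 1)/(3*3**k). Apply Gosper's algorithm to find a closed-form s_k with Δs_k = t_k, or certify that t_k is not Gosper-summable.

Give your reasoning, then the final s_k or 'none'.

Compute t_(k+1)/t_k: get (k + 1)*(k + 2)*(k + 2*(k + 1)**2 + 13)/(3*k*(2*k**2 + k + 12)).
Normal form (A,B,C) = (k/3 + 2/3, 1, k**3 + k**2/2 + 6*k).
Set up (k/3 + 2/3)·f(k+1) − (1)·f(k) − (k**3 + k**2/2 + 6*k) = 0.
From deg A=1, deg B=0, deg C=3: d=2.
Solve for f: f(k) = 3*(2*k**2 - k + 2)/2 (degree 2 ≤ 2).
R(k) = B(k−1)·f(k)/C(k) = 3*(2*k**2 - k + 2)/(k*(2*k**2 + k + 12)); s_k = R·t_k = (2*k**2 - k + 2)*factorial(k + 1)/3**k.
Check: Δs_k = k*(2*k**2 + k + 12)*factorial(k + 1)/(3*3**k). ✓

s_k = (2*k**2 - k + 2)*factorial(k + 1)/3**k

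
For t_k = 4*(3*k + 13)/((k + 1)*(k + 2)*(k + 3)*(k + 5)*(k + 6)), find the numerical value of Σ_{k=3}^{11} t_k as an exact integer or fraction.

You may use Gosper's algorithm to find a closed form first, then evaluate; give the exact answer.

Step 1: r(k) = (k + 1)*(k + 5)*(3*k + 16)/((k + 4)*(k + 7)*(3*k + 13)).
Normal form (A,B,C) = (k + 1, k + 7, k**2 + 25*k/3 + 52/3).
Solve (k + 1)·f(k+1) − (k + 6)·f(k) = k**2 + 25*k/3 + 52/3.
Bound: deg f ≤ 5.
Solve for f: f(k) = k*(k + 3)*(k + 4)*(k**2 + 8*k + 17)/30 (degree 5 ≤ 5).
R(k) = B(k−1)·f(k)/C(k) = k*(k + 3)*(k + 6)*(k**2 + 8*k + 17)/(10*(3*k + 13)); s_k = R·t_k = 2*k*(k**2 + 8*k + 17)/(5*(k**3 + 8*k**2 + 17*k + 10)).
Δs = 4*(3*k + 13)/(k**5 + 17*k**4 + 107*k**3 + 307*k**2 + 396*k + 180), as required.
Evaluate s at k=12 and k=3: 3084/7735 and 3/8; difference 1467/61880.

Σ = 1467/61880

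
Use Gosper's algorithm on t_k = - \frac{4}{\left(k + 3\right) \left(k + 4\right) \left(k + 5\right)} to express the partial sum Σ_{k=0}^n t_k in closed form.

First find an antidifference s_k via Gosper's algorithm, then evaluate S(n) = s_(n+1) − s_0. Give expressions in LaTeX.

S(n) = \frac{- n^{2} - 9 n - 8}{6 \left(n^{2} + 9 n + 20\right)}

Compute t_(k+1)/t_k: get (k + 3)/(k + 6).
Take A(k)=k + 3, B(k)=k + 6, C(k)=1.
Key eq: (k + 3)·f(k+1) = (k + 5)·f(k) + (1).
From deg A=1, deg B=1, deg C=0: d=2.
Solving with deg f ≤ 2: f(k) = k*(k + 7)/24.
Certificate R = B(k−1)f/C = k*(k + 5)*(k + 7)/24 gives s_k = k*(-k - 7)/(6*(k + 3)*(k + 4)).
Verify: -4/(k**3 + 12*k**2 + 47*k + 60) matches t_k.
Evaluate: s_(n+1) = (-n**2 - 9*n - 8)/(6*(n**2 + 9*n + 20)); subtract s_(0) = 0 ⇒ S(n) = (-n**2 - 9*n - 8)/(6*(n**2 + 9*n + 20)).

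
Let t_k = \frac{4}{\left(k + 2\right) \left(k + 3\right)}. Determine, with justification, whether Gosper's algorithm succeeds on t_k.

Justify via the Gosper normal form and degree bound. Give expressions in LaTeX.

Yes. s_k = \frac{2 k}{k + 2}.

t_(k+1)/t_k = (k + 2)/(k + 4).
Factor: A=k + 2; B=k + 4; C=1.
Key eq: (k + 2)·f(k+1) = (k + 3)·f(k) + (1).
Degrees (1,1,0) ⇒ d ≤ 1.
Match coefficients ⇒ f(k) = k/2.
R(k) = B(k−1)·f(k)/C(k) = k*(k + 3)/2; s_k = R·t_k = 2*k/(k + 2).
s_(k+1) − s_k = 4/(k**2 + 5*k + 6) = t_k.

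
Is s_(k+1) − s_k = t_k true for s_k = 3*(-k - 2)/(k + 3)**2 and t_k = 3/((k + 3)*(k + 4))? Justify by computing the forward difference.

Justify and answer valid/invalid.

s_(k+1) = 3*(-k - 3)/(k + 4)**2
s_(k+1) − s_k = 3*(k**2 + 5*k + 5)/(k**4 + 14*k**3 + 73*k**2 + 168*k + 144)
(s_(k+1) − s_k) − t_k = 3*(-2*k - 7)/(k**4 + 14*k**3 + 73*k**2 + 168*k + 144)

Invalid: residual 3*(-2*k - 7)/(k**4 + 14*k**3 + 73*k**2 + 168*k + 144) ≠ 0.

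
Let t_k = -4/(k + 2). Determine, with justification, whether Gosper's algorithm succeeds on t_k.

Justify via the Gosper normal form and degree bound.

Compute t_(k+1)/t_k: get (k + 2)/(k + 3).
So A=k + 2 and B=k + 3, with C=1.
f must satisfy (k + 2)·f(k+1) − (k + 2)·f(k) = 1.
d = 0 from the (1,1,0) case.
Write f(k) = c0. Then LHS − RHS = -1, requiring -1 = 0: contradictory. No certificate.

No — the linear system for f has no solution.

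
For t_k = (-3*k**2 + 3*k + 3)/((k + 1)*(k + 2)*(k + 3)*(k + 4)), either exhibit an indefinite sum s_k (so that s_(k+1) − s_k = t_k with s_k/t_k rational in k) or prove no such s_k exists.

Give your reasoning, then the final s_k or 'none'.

Ratio r(k) = (k + 1)*(k - (k + 1)**2 + 2)/((k + 5)*(-k**2 + k + 1)).
Gosper form: A/B · C(k+1)/C(k) with A=k + 1, B=k + 5, C=k**2 - k - 1.
Solve (k + 1)·f(k+1) − (k + 4)·f(k) = k**2 - k - 1.
Degrees (1,1,2) ⇒ d ≤ 3.
Match coefficients ⇒ f(k) = k*(k**2 - 12*k - 7)/18.
So s_k = (B(k−1)f/C)·t_k = (k*(k + 4)*(k**2 - 12*k - 7)/(18*(k**2 - k - 1)))·t_k = k*(-k**2 + 12*k + 7)/(6*(k + 1)*(k + 2)*(k + 3)).
Check: Δs_k = 3*(-k**2 + k + 1)/(k**4 + 10*k**3 + 35*k**2 + 50*k + 24). ✓

s_k = k*(-k**2 + 12*k + 7)/(6*(k + 1)*(k + 2)*(k + 3))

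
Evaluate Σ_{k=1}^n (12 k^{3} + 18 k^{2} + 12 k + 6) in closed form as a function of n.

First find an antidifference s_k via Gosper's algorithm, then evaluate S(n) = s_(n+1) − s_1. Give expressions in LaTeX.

S(n) = 3 n \left(n^{3} + 4 n^{2} + 6 n + 5\right)

t_(k+1)/t_k = (2*k**3 + 9*k**2 + 14*k + 8)/(2*k**3 + 3*k**2 + 2*k + 1).
So A=1 and B=1, with C=k**3 + 3*k**2/2 + k + 1/2.
Set up (1)·f(k+1) − (1)·f(k) − (k**3 + 3*k**2/2 + k + 1/2) = 0.
Degrees (0,0,3) ⇒ d ≤ 4.
Match coefficients ⇒ f(k) = k*(k + 1)*(k**2 - k + 1)/4.
Certificate R = B(k−1)f/C = k*(k**2 - k + 1)/(2*(2*k**2 + k + 1)) gives s_k = 3*k*(k**3 + 1).
Δs = 12*k**3 + 18*k**2 + 12*k + 6, as required.
Telescope: S(n) = s_(n+1) − s_(1) = 3*n**4 + 12*n**3 + 18*n**2 + 15*n + 6 − (6) = 3*n*(n**3 + 4*n**2 + 6*n + 5).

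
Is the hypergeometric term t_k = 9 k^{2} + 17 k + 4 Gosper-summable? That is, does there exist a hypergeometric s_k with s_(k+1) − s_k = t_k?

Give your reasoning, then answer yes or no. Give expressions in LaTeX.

Yes. s_k = k \left(3 k^{2} + 4 k - 3\right).

Step 1: r(k) = (9*k**2 + 35*k + 30)/(9*k**2 + 17*k + 4).
Gosper form: A/B · C(k+1)/C(k) with A=1, B=1, C=k**2 + 17*k/9 + 4/9.
Key eq: (1)·f(k+1) = (1)·f(k) + (k**2 + 17*k/9 + 4/9).
d = 3 from the (0,0,2) case.
Coefficient equations give f(k) = k*(3*k**2 + 4*k - 3)/9.
R(k) = B(k−1)·f(k)/C(k) = k*(3*k**2 + 4*k - 3)/(9*k**2 + 17*k + 4); s_k = R·t_k = k*(3*k**2 + 4*k - 3).
Check: Δs_k = 9*k**2 + 17*k + 4. ✓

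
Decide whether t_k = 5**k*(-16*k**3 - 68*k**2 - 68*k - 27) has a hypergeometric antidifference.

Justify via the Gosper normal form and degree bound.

t_(k+1)/t_k = 5*(16*k**3 + 116*k**2 + 252*k + 179)/(16*k**3 + 68*k**2 + 68*k + 27).
Gosper form: A/B · C(k+1)/C(k) with A=5, B=1, C=k**3 + 17*k**2/4 + 17*k/4 + 27/16.
f must satisfy (5)·f(k+1) − (1)·f(k) = k**3 + 17*k**2/4 + 17*k/4 + 27/16.
From deg A=0, deg B=0, deg C=3: d=3.
A polynomial solution: f(k) = (4*k**3 + 2*k**2 - 3*k + 3)/16.
Certificate R = B(k−1)f/C = (4*k**3 + 2*k**2 - 3*k + 3)/(16*k**3 + 68*k**2 + 68*k + 27) gives s_k = 5**k*(-4*k**3 - 2*k**2 + 3*k - 3).
Δs = 5**k*(-16*k**3 - 68*k**2 - 68*k - 27), as required.

Yes. s_k = 5**k*(-4*k**3 - 2*k**2 + 3*k - 3).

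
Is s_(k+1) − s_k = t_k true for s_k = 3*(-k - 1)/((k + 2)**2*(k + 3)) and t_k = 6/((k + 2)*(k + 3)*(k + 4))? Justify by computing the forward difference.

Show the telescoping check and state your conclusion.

s_(k+1) = 3*(-k - 2)/((k + 3)**2*(k + 4))
s_(k+1) − s_k = 3*(2*k**2 + 7*k + 4)/(k**5 + 14*k**4 + 77*k**3 + 208*k**2 + 276*k + 144)
(s_(k+1) − s_k) − t_k = 3*(-3*k - 8)/(k**5 + 14*k**4 + 77*k**3 + 208*k**2 + 276*k + 144)

Invalid: residual 3*(-3*k - 8)/(k**5 + 14*k**4 + 77*k**3 + 208*k**2 + 276*k + 144) ≠ 0.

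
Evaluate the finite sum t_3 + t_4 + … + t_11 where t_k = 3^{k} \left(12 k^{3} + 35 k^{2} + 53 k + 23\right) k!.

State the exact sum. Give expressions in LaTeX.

t_(k+1)/t_k = 3*(12*k**4 + 83*k**3 + 230*k**2 + 282*k + 123)/(12*k**3 + 35*k**2 + 53*k + 23).
A = 3*k + 3, B = 1, C = k**3 + 35*k**2/12 + 53*k/12 + 23/12.
f must satisfy (3*k + 3)·f(k+1) − (1)·f(k) = k**3 + 35*k**2/12 + 53*k/12 + 23/12.
Bound: deg f ≤ 2.
Solve for f: f(k) = (4*k**2 + k + 4)/12 (degree 2 ≤ 2).
R(k) = B(k−1)·f(k)/C(k) = (4*k**2 + k + 4)/(12*k**3 + 35*k**2 + 53*k + 23); s_k = R·t_k = 3**k*(4*k**2 + k + 4)*factorial(k).
s_(k+1) − s_k = 3**k*(12*k**3 + 35*k**2 + 53*k + 23)*factorial(k) = t_k.
Telescoping: Σ = s_(12) − s_(3) = 150700164868915200 − (6966) = 150700164868908234.

Σ = 150700164868908234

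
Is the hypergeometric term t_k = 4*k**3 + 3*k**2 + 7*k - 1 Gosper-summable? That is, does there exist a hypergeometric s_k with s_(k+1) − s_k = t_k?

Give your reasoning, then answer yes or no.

Yes. s_k = k*(k**3 - k**2 + 3*k - 4).

r(k) = (4*k**3 + 15*k**2 + 25*k + 13)/(4*k**3 + 3*k**2 + 7*k - 1) after simplifying.
A = 1, B = 1, C = k**3 + 3*k**2/4 + 7*k/4 - 1/4.
Set up (1)·f(k+1) − (1)·f(k) − (k**3 + 3*k**2/4 + 7*k/4 - 1/4) = 0.
From deg A=0, deg B=0, deg C=3: d=4.
Match coefficients ⇒ f(k) = k*(k**3 - k**2 + 3*k - 4)/4.
So s_k = (B(k−1)f/C)·t_k = (k*(k**3 - k**2 + 3*k - 4)/(4*k**3 + 3*k**2 + 7*k - 1))·t_k = k*(k**3 - k**2 + 3*k - 4).
Verify: 4*k**3 + 3*k**2 + 7*k - 1 matches t_k.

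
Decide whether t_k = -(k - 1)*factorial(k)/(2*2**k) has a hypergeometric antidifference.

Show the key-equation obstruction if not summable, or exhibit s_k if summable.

Ratio r(k) = k*(k + 1)/(2*(k - 1)).
Normal form (A,B,C) = (k/2 + 1/2, 1, k - 1).
Set up (k/2 + 1/2)·f(k+1) − (1)·f(k) − (k - 1) = 0.
d = 0 from the (1,0,1) case.
Match coefficients ⇒ f(k) = 2.
So s_k = (B(k−1)f/C)·t_k = (2/(k - 1))·t_k = -factorial(k)/2**k.
Check: Δs_k = -(k - 1)*factorial(k)/(2*2**k). ✓

Yes. s_k = -factorial(k)/2**k.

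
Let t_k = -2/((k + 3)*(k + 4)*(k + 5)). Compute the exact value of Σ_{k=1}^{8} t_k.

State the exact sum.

Σ = -17/390

r(k) = (k + 3)/(k + 6) after simplifying.
A = k + 3, B = k + 6, C = 1.
f must satisfy (k + 3)·f(k+1) − (k + 5)·f(k) = 1.
Bound: deg f ≤ 2.
A polynomial solution: f(k) = k*(k + 7)/24.
So s_k = (B(k−1)f/C)·t_k = (k*(k + 5)*(k + 7)/24)·t_k = k*(-k - 7)/(12*(k + 3)*(k + 4)).
s_(k+1) − s_k = -2/(k**3 + 12*k**2 + 47*k + 60) = t_k.
Telescoping: Σ = s_(9) − s_(1) = -1/13 − (-1/30) = -17/390.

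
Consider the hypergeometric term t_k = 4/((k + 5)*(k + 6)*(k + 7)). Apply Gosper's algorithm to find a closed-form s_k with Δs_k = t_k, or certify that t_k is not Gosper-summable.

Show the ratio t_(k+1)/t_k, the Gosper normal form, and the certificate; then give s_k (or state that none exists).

r(k) = (k + 5)/(k + 8) after simplifying.
Factor: A=k + 5; B=k + 8; C=1.
Key eq: (k + 5)·f(k+1) = (k + 7)·f(k) + (1).
d = 2 from the (1,1,0) case.
A polynomial solution: f(k) = k*(k + 11)/60.
Get s_k = R·t_k = k*(k + 11)/(15*(k + 5)*(k + 6)) with R(k) = B(k−1)f(k)/C(k) = k*(k + 7)*(k + 11)/60.
Check: Δs_k = 4/(k**3 + 18*k**2 + 107*k + 210). ✓

s_k = k*(k + 11)/(15*(k + 5)*(k + 6))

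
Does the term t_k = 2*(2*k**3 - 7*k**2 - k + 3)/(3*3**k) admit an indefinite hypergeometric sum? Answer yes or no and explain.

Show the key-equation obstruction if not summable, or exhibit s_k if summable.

Yes. s_k = (-2*k**3 + 4*k**2 + 2*k - 1)/3**k.

Compute t_(k+1)/t_k: get (2*k**3 - k**2 - 9*k - 3)/(3*(2*k**3 - 7*k**2 - k + 3)).
So A=1/3 and B=1, with C=k**3 - 7*k**2/2 - k/2 + 3/2.
Set up (1/3)·f(k+1) − (1)·f(k) − (k**3 - 7*k**2/2 - k/2 + 3/2) = 0.
From deg A=0, deg B=0, deg C=3: d=3.
Coefficient equations give f(k) = -3*(2*k**3 - 4*k**2 - 2*k + 1)/4.
R(k) = B(k−1)·f(k)/C(k) = -3*(2*k**3 - 4*k**2 - 2*k + 1)/(2*(2*k**3 - 7*k**2 - k + 3)); s_k = R·t_k = (-2*k**3 + 4*k**2 + 2*k - 1)/3**k.
Δs = 2*(2*k**3 - 7*k**2 - k + 3)/(3*3**k), as required.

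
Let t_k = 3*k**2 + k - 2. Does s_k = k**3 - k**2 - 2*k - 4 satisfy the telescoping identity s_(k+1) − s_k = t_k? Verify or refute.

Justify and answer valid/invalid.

valid (s_(k+1) − s_k reduces to t_k)

s_(k+1) = k**3 + 2*k**2 - k - 6
s_(k+1) − s_k = 3*k**2 + k - 2
(s_(k+1) − s_k) − t_k = 0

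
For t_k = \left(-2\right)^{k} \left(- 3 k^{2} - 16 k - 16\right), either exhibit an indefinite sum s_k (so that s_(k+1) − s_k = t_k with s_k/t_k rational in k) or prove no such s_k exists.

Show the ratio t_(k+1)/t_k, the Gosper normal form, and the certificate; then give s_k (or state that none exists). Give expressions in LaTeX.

s_k = \left(-2\right)^{k} \left(k^{2} + 4 k + 2\right)

t_(k+1)/t_k = 2*(-3*k**2 - 22*k - 35)/(3*k**2 + 16*k + 16).
Gosper form: A/B · C(k+1)/C(k) with A=-2, B=1, C=k**2 + 16*k/3 + 16/3.
Key eq: (-2)·f(k+1) = (1)·f(k) + (k**2 + 16*k/3 + 16/3).
Bound: deg f ≤ 2.
A polynomial solution: f(k) = -(k**2 + 4*k + 2)/3.
R(k) = B(k−1)·f(k)/C(k) = -(k**2 + 4*k + 2)/((k + 4)*(3*k + 4)); s_k = R·t_k = (-2)**k*(k**2 + 4*k + 2).
Verify: (-2)**k*(-3*k**2 - 16*k - 16) matches t_k.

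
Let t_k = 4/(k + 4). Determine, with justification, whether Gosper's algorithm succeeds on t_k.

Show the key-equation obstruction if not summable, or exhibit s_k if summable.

Ratio r(k) = (k + 4)/(k + 5).
Gosper form: A/B · C(k+1)/C(k) with A=k + 4, B=k + 5, C=1.
Key eq: (k + 4)·f(k+1) = (k + 4)·f(k) + (1).
d = 0 from the (1,1,0) case.
Put f(k) = c0: A·f(k+1) − B(k−1)·f(k) − C = -1; need -1 = 0 — inconsistent ⇒ no f, not summable.

No — key equation has no polynomial f.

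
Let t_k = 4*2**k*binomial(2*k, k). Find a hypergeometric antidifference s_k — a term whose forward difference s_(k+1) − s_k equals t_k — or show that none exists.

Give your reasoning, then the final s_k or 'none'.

not Gosper-summable; s_k does not exist

r(k) = 4*(2*k + 1)/(k + 1) after simplifying.
Take A(k)=8*k + 4, B(k)=k + 1, C(k)=1.
Solve (8*k + 4)·f(k+1) − (k)·f(k) = 1.
From deg A=1, deg B=1, deg C=0: d=-1.
Bound -1 < 0, so the key equation has no polynomial solution.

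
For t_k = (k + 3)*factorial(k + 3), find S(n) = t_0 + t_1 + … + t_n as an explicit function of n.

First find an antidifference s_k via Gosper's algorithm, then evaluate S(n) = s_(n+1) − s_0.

S(n) = factorial(n + 4) - 6

Compute t_(k+1)/t_k: get (k + 4)**2/(k + 3).
Gosper form: A/B · C(k+1)/C(k) with A=k + 4, B=1, C=k + 3.
Set up (k + 4)·f(k+1) − (1)·f(k) − (k + 3) = 0.
d = 0 from the (1,0,1) case.
Coefficient equations give f(k) = 1.
Then R = B(k−1)f/C = 1/(k + 3), so s_k = R(k)·t_k = factorial(k + 3).
Check: Δs_k = (k + 3)*factorial(k + 3). ✓
Σ_(k=0)^n t_k = s_(n+1) − s_(0) = (factorial(n + 4)) − (6), i.e. factorial(n + 4) - 6.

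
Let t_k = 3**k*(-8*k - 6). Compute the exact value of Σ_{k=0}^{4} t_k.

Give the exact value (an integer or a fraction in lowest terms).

Σ = -4134

t_(k+1)/t_k = 3*(4*k + 7)/(4*k + 3).
Take A(k)=3, B(k)=1, C(k)=k + 3/4.
Set up (3)·f(k+1) − (1)·f(k) − (k + 3/4) = 0.
d = 1 from the (0,0,1) case.
Solve for f: f(k) = (4*k - 3)/8 (degree 1 ≤ 1).
Get s_k = R·t_k = 3**k*(3 - 4*k) with R(k) = B(k−1)f(k)/C(k) = (4*k - 3)/(2*(4*k + 3)).
s_(k+1) − s_k = 3**k*(-8*k - 6) = t_k.
Σ_(k=0)^(4) t_k = s_(5) − s_(0) = -4131 − (3) = -4134.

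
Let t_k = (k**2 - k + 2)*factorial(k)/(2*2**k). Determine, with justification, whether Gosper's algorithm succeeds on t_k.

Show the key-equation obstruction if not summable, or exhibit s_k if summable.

r(k) = (k + 1)*(-k + (k + 1)**2 + 1)/(2*(k**2 - k + 2)) after simplifying.
Normal form (A,B,C) = (k/2 + 1/2, 1, k**2 - k + 2).
Key eq: (k/2 + 1/2)·f(k+1) = (1)·f(k) + (k**2 - k + 2).
d = 1 from the (1,0,2) case.
Solve for f: f(k) = 2*(k - 1) (degree 1 ≤ 1).
Then R = B(k−1)f/C = 2*(k - 1)/(k**2 - k + 2), so s_k = R(k)·t_k = (k - 1)*factorial(k)/2**k.
Verify: (k**2 - k + 2)*factorial(k)/(2*2**k) matches t_k.

Yes. s_k = (k - 1)*factorial(k)/2**k.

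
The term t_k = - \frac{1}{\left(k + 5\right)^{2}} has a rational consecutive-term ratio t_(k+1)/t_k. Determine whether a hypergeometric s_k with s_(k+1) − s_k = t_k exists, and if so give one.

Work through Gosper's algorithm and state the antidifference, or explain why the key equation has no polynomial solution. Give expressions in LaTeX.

Ratio r(k) = (k + 5)**2/(k + 6)**2.
A = k**2 + 10*k + 25, B = k**2 + 12*k + 36, C = 1.
Set up (k**2 + 10*k + 25)·f(k+1) − (k**2 + 10*k + 25)·f(k) − (1) = 0.
Bound: deg f ≤ 0.
Put f(k) = c0: A·f(k+1) − B(k−1)·f(k) − C = -1; need -1 = 0 — inconsistent ⇒ no f, not summable.

none (Gosper's algorithm certifies no s_k)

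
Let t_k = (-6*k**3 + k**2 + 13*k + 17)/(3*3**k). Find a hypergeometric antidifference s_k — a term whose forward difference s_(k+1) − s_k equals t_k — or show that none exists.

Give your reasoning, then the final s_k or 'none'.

s_k = (3*k**3 + 4*k**2 + 2*k - 4)/3**k

Compute t_(k+1)/t_k: get (6*k**3 + 17*k**2 + 3*k - 25)/(3*(6*k**3 - k**2 - 13*k - 17)).
Take A(k)=1/3, B(k)=1, C(k)=k**3 - k**2/6 - 13*k/6 - 17/6.
Set up (1/3)·f(k+1) − (1)·f(k) − (k**3 - k**2/6 - 13*k/6 - 17/6) = 0.
Degrees (0,0,3) ⇒ d ≤ 3.
Match coefficients ⇒ f(k) = -(3*k - 2)*(k**2 + 2*k + 2)/2.
Then R = B(k−1)f/C = -3*(3*k - 2)*(k**2 + 2*k + 2)/(6*k**3 - k**2 - 13*k - 17), so s_k = R(k)·t_k = (3*k**3 + 4*k**2 + 2*k - 4)/3**k.
Check: Δs_k = (-6*k**3 + k**2 + 13*k + 17)/(3*3**k). ✓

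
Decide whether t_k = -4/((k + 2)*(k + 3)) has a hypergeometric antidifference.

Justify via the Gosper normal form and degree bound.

Yes. s_k = -2*k/(k + 2).

Compute t_(k+1)/t_k: get (k + 2)/(k + 4).
Gosper form: A/B · C(k+1)/C(k) with A=k + 2, B=k + 4, C=1.
f must satisfy (k + 2)·f(k+1) − (k + 3)·f(k) = 1.
Degrees (1,1,0) ⇒ d ≤ 1.
Coefficient equations give f(k) = k/2.
R(k) = B(k−1)·f(k)/C(k) = k*(k + 3)/2; s_k = R·t_k = -2*k/(k + 2).
Verify: -4/(k**2 + 5*k + 6) matches t_k.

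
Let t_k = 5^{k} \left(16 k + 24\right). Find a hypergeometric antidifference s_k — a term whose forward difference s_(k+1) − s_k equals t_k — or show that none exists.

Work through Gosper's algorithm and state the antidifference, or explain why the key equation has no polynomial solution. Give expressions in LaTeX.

s_k = 5^{k} \left(4 k + 1\right)

Step 1: r(k) = 5*(2*k + 5)/(2*k + 3).
Take A(k)=5, B(k)=1, C(k)=k + 3/2.
f must satisfy (5)·f(k+1) − (1)·f(k) = k + 3/2.
From deg A=0, deg B=0, deg C=1: d=1.
Solve for f: f(k) = (4*k + 1)/16 (degree 1 ≤ 1).
Get s_k = R·t_k = 5**k*(4*k + 1) with R(k) = B(k−1)f(k)/C(k) = (4*k + 1)/(8*(2*k + 3)).
Δs = 5**k*(16*k + 24), as required.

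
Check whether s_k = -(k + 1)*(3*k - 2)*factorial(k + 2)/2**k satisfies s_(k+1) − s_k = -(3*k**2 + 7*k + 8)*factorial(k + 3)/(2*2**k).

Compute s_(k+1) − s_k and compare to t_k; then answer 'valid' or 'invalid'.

s_(k+1) = -(k + 2)*(3*k + 1)*factorial(k + 3)/(2*2**k)
s_(k+1) − s_k = -(3*k**3 + 10*k**2 + 21*k + 10)*factorial(k + 2)/(2*2**k)
(s_(k+1) − s_k) − t_k = (3*k**2 + 4*k + 7)*factorial(k + 2)/2**k

Invalid: residual (3*k**2 + 4*k + 7)*factorial(k + 2)/2**k ≠ 0.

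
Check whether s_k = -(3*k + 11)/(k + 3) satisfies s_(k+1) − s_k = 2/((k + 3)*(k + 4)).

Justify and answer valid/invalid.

Valid: the claim telescopes to t_k.

s_(k+1) = (-3*k - 14)/(k + 4)
s_(k+1) − s_k = 2/(k**2 + 7*k + 12)
(s_(k+1) − s_k) − t_k = 0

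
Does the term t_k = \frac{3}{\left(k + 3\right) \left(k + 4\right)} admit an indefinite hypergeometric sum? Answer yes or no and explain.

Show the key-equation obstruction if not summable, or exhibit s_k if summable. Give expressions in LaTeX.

Yes. s_k = \frac{k}{k + 3}.

Ratio r(k) = (k + 3)/(k + 5).
Gosper form: A/B · C(k+1)/C(k) with A=k + 3, B=k + 5, C=1.
Set up (k + 3)·f(k+1) − (k + 4)·f(k) − (1) = 0.
From deg A=1, deg B=1, deg C=0: d=1.
Solving with deg f ≤ 1: f(k) = k/3.
Certificate R = B(k−1)f/C = k*(k + 4)/3 gives s_k = k/(k + 3).
Δs = 3/(k**2 + 7*k + 12), as required.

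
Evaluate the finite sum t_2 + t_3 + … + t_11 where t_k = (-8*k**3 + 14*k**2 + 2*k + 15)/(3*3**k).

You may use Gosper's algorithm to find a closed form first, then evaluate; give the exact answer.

The ratio is (8*k**3 + 10*k**2 - 6*k - 23)/(3*(8*k**3 - 14*k**2 - 2*k - 15)).
Take A(k)=1/3, B(k)=1, C(k)=k**3 - 7*k**2/4 - k/4 - 15/8.
Set up (1/3)·f(k+1) − (1)·f(k) − (k**3 - 7*k**2/4 - k/4 - 15/8) = 0.
Degrees (0,0,3) ⇒ d ≤ 3.
Match coefficients ⇒ f(k) = -3*(4*k**3 - k**2 + 4*k - 4)/8.
R(k) = B(k−1)·f(k)/C(k) = -3*(4*k**3 - k**2 + 4*k - 4)/(8*k**3 - 14*k**2 - 2*k - 15); s_k = R·t_k = (4*k**3 - k**2 + 4*k - 4)/3**k.
Check: Δs_k = (-8*k**3 + 14*k**2 + 2*k + 15)/(3*3**k). ✓
Sum = s_(12) − s_(2); s_(12) = 6812/531441, s_(2) = 32/9 ⇒ -1882756/531441.

Σ = -1882756/531441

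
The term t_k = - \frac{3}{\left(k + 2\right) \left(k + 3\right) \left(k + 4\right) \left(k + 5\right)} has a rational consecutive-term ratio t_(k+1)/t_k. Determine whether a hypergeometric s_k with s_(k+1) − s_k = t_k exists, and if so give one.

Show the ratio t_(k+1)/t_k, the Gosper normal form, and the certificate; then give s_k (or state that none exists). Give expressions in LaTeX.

s_k = \frac{k \left(- k^{2} - 9 k - 26\right)}{24 \left(k + 2\right) \left(k + 3\right) \left(k + 4\right)}

r(k) = (k + 2)/(k + 6) after simplifying.
Gosper form: A/B · C(k+1)/C(k) with A=k + 2, B=k + 6, C=1.
Solve (k + 2)·f(k+1) − (k + 5)·f(k) = 1.
deg f ≤ 3 (via 1,1,0).
Match coefficients ⇒ f(k) = k*(k**2 + 9*k + 26)/72.
R(k) = B(k−1)·f(k)/C(k) = k*(k + 5)*(k**2 + 9*k + 26)/72; s_k = R·t_k = k*(-k**2 - 9*k - 26)/(24*(k + 2)*(k + 3)*(k + 4)).
Δs = -3/(k**4 + 14*k**3 + 71*k**2 + 154*k + 120), as required.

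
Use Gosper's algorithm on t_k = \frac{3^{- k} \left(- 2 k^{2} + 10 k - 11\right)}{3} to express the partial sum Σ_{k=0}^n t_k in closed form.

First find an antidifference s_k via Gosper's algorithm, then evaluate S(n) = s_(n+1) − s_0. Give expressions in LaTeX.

S(n) = \frac{3^{- n} \left(- 12 \cdot 3^{n} + n^{2} - 2 n + 1\right)}{3}

The ratio is (2*k**2 - 6*k + 3)/(3*(2*k**2 - 10*k + 11)).
A = 1/3, B = 1, C = k**2 - 5*k + 11/2.
Solve (1/3)·f(k+1) − (1)·f(k) = k**2 - 5*k + 11/2.
d = 2 from the (0,0,2) case.
Solve for f: f(k) = -3*(k - 2)**2/2 (degree 2 ≤ 2).
So s_k = (B(k−1)f/C)·t_k = (-3*(k - 2)**2/(2*k**2 - 10*k + 11))·t_k = (k**2 - 4*k + 4)/3**k.
Verify: (-2*k**2 + 10*k - 11)/(3*3**k) matches t_k.
Telescope: S(n) = s_(n+1) − s_(0) = 3**(-n - 1)*(n**2 - 2*n + 1) − (4) = (-12*3**n + n**2 - 2*n + 1)/(3*3**n).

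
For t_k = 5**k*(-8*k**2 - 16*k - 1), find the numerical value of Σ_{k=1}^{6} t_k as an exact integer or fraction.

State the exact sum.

Ratio r(k) = 5*(8*k**2 + 32*k + 25)/(8*k**2 + 16*k + 1).
Normal form (A,B,C) = (5, 1, k**2 + 2*k + 1/8).
Need (5)·f(k+1) − (1)·f(k) = k**2 + 2*k + 1/8.
d = 2 from the (0,0,2) case.
Solve for f: f(k) = (k - 1)*(2*k + 1)/8 (degree 2 ≤ 2).
Get s_k = R·t_k = 5**k*(-2*k**2 + k + 1) with R(k) = B(k−1)f(k)/C(k) = (k - 1)*(2*k + 1)/(8*k**2 + 16*k + 1).
Δs = 5**k*(-8*k**2 - 16*k - 1), as required.
Σ_(k=1)^(6) t_k = s_(7) − s_(1) = -7031250 − (0) = -7031250.

Σ = -7031250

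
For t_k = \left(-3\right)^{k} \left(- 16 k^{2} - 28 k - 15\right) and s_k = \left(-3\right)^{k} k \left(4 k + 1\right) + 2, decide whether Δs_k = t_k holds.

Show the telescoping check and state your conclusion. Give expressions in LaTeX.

s_(k+1) = (-3)**(k + 1)*(k + 1)*(4*k + 5) + 2
s_(k+1) − s_k = (-3)**k*(-16*k**2 - 28*k - 15)
(s_(k+1) − s_k) − t_k = 0

Valid: the claim telescopes to t_k.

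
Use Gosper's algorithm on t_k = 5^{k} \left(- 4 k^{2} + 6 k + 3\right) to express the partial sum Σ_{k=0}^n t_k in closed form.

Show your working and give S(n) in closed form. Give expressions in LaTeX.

Compute t_(k+1)/t_k: get 5*(4*k**2 + 2*k - 5)/(4*k**2 - 6*k - 3).
A = 5, B = 1, C = k**2 - 3*k/2 - 3/4.
Key eq: (5)·f(k+1) = (1)·f(k) + (k**2 - 3*k/2 - 3/4).
From deg A=0, deg B=0, deg C=2: d=2.
Match coefficients ⇒ f(k) = (k - 3)*(k - 1)/4.
Certificate R = B(k−1)f/C = (k - 3)*(k - 1)/(4*k**2 - 6*k - 3) gives s_k = 5**k*(-k**2 + 4*k - 3).
Verify: 5**k*(-4*k**2 + 6*k + 3) matches t_k.
Telescope: S(n) = s_(n+1) − s_(0) = 5**(n + 1)*n*(2 - n) − (-3) = -5*5**n*n**2 + 10*5**n*n + 3.

S(n) = - 5 \cdot 5^{n} n^{2} + 10 \cdot 5^{n} n + 3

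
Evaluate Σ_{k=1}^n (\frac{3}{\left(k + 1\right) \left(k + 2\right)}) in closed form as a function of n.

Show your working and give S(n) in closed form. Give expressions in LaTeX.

r(k) = (k + 1)/(k + 3) after simplifying.
Normal form (A,B,C) = (k + 1, k + 3, 1).
f must satisfy (k + 1)·f(k+1) − (k + 2)·f(k) = 1.
From deg A=1, deg B=1, deg C=0: d=1.
Solving with deg f ≤ 1: f(k) = k.
R(k) = B(k−1)·f(k)/C(k) = k*(k + 2); s_k = R·t_k = 3*k/(k + 1).
Check: Δs_k = 3/(k**2 + 3*k + 2). ✓
Evaluate: s_(n+1) = 3*(n + 1)/(n + 2); subtract s_(1) = 3/2 ⇒ S(n) = 3*n/(2*(n + 2)).

S(n) = \frac{3 n}{2 \left(n + 2\right)}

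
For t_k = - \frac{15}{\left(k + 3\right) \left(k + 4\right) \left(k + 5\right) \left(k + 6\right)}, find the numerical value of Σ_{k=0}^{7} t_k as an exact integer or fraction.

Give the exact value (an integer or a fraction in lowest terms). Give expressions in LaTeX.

t_(k+1)/t_k = (k + 3)/(k + 7).
Factor: A=k + 3; B=k + 7; C=1.
Set up (k + 3)·f(k+1) − (k + 6)·f(k) − (1) = 0.
From deg A=1, deg B=1, deg C=0: d=3.
A polynomial solution: f(k) = k*(k**2 + 12*k + 47)/180.
R(k) = B(k−1)·f(k)/C(k) = k*(k + 6)*(k**2 + 12*k + 47)/180; s_k = R·t_k = k*(-k**2 - 12*k - 47)/(12*(k + 3)*(k + 4)*(k + 5)).
Check: Δs_k = -15/(k**4 + 18*k**3 + 119*k**2 + 342*k + 360). ✓
Σ_(k=0)^(7) t_k = s_(8) − s_(0) = -23/286 − (0) = -23/286.

Σ = -23/286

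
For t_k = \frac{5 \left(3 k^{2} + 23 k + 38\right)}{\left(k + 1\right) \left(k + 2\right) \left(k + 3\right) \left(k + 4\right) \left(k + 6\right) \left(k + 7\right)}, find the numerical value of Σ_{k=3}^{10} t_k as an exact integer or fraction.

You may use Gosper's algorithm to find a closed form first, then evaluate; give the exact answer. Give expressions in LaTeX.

Σ = 275/12852

Step 1: r(k) = (k + 1)*(k + 6)*(23*k + 3*(k + 1)**2 + 61)/((k + 5)*(k + 8)*(3*k**2 + 23*k + 38)).
Gosper form: A/B · C(k+1)/C(k) with A=k + 1, B=k + 8, C=k**3 + 38*k**2/3 + 51*k + 190/3.
f must satisfy (k + 1)·f(k+1) − (k + 7)·f(k) = k**3 + 38*k**2/3 + 51*k + 190/3.
Bound: deg f ≤ 6.
Coefficient equations give f(k) = k*(k + 2)*(k + 4)*(k + 5)*(k**2 + 10*k + 27)/54.
R(k) = B(k−1)·f(k)/C(k) = k*(k + 2)*(k + 4)*(k + 7)*(k**2 + 10*k + 27)/(18*(3*k**2 + 23*k + 38)); s_k = R·t_k = 5*k*(k**2 + 10*k + 27)/(18*(k**3 + 10*k**2 + 27*k + 18)).
Δs = 5*(3*k**2 + 23*k + 38)/(k**6 + 23*k**5 + 207*k**4 + 925*k**3 + 2144*k**2 + 2412*k + 1008), as required.
Σ_(k=3)^(10) t_k = s_(11) − s_(3) = 2365/8568 − (55/216) = 275/12852.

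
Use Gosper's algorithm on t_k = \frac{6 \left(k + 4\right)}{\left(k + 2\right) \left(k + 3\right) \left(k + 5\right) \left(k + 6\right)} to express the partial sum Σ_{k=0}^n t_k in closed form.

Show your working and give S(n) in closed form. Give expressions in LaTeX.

S(n) = \frac{3 \left(n^{2} + 9 n + 8\right)}{10 \left(n^{2} + 9 n + 18\right)}

The ratio is (k + 2)*(k + 5)**2/((k + 4)**2*(k + 7)).
A = k + 2, B = k + 7, C = k**2 + 8*k + 16.
Set up (k + 2)·f(k+1) − (k + 6)·f(k) − (k**2 + 8*k + 16) = 0.
From deg A=1, deg B=1, deg C=2: d=4.
A polynomial solution: f(k) = k*(k + 3)*(k + 4)*(k + 7)/20.
R(k) = B(k−1)·f(k)/C(k) = k*(k + 3)*(k + 6)*(k + 7)/(20*(k + 4)); s_k = R·t_k = 3*k*(k + 7)/(10*(k**2 + 7*k + 10)).
Δs = 6*(k + 4)/(k**4 + 16*k**3 + 91*k**2 + 216*k + 180), as required.
s_(n+1) = 3*(n**2 + 9*n + 8)/(10*(n**2 + 9*n + 18)) and s_(0) = 0, so S(n) = 3*(n**2 + 9*n + 8)/(10*(n**2 + 9*n + 18)).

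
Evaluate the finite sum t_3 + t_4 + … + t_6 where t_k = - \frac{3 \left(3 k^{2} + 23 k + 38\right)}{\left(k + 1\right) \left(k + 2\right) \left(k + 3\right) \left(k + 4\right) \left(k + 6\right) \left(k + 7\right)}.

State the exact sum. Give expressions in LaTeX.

Step 1: r(k) = (k + 1)*(k + 6)*(23*k + 3*(k + 1)**2 + 61)/((k + 5)*(k + 8)*(3*k**2 + 23*k + 38)).
Gosper form: A/B · C(k+1)/C(k) with A=k + 1, B=k + 8, C=k**3 + 38*k**2/3 + 51*k + 190/3.
Key eq: (k + 1)·f(k+1) = (k + 7)·f(k) + (k**3 + 38*k**2/3 + 51*k + 190/3).
From deg A=1, deg B=1, deg C=3: d=6.
A polynomial solution: f(k) = k*(k + 2)*(k + 4)*(k + 5)*(k**2 + 10*k + 27)/54.
So s_k = (B(k−1)f/C)·t_k = (k*(k + 2)*(k + 4)*(k + 7)*(k**2 + 10*k + 27)/(18*(3*k**2 + 23*k + 38)))·t_k = k*(-k**2 - 10*k - 27)/(6*(k**3 + 10*k**2 + 27*k + 18)).
s_(k+1) − s_k = 3*(-3*k**2 - 23*k - 38)/(k**6 + 23*k**5 + 207*k**4 + 925*k**3 + 2144*k**2 + 2412*k + 1008) = t_k.
Sum = s_(7) − s_(3); s_(7) = -511/3120, s_(3) = -11/72 ⇒ -103/9360.

Σ = -103/9360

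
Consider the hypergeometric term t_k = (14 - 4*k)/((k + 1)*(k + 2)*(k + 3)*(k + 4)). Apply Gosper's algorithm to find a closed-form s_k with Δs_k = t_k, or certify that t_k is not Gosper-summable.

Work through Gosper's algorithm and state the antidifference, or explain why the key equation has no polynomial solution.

The ratio is (k + 1)*(2*k - 5)/((k + 5)*(2*k - 7)).
Take A(k)=k + 1, B(k)=k + 5, C(k)=k - 7/2.
Need (k + 1)·f(k+1) − (k + 4)·f(k) = k - 7/2.
Bound: deg f ≤ 3.
Solving with deg f ≤ 3: f(k) = -k*(k**2 + 6*k + 14)/6.
Then R = B(k−1)f/C = -k*(k + 4)*(k**2 + 6*k + 14)/(3*(2*k - 7)), so s_k = R(k)·t_k = 2*k*(k**2 + 6*k + 14)/(3*(k + 1)*(k + 2)*(k + 3)).
Check: Δs_k = 2*(7 - 2*k)/(k**4 + 10*k**3 + 35*k**2 + 50*k + 24). ✓

s_k = 2*k*(k**2 + 6*k + 14)/(3*(k + 1)*(k + 2)*(k + 3))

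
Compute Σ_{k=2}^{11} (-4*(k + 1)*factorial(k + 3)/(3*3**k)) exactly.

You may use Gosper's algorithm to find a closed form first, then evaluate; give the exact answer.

Σ = -7175129120/729

t_(k+1)/t_k = (k + 2)*(k + 4)/(3*(k + 1)).
Take A(k)=k/3 + 4/3, B(k)=1, C(k)=k + 1.
Set up (k/3 + 4/3)·f(k+1) − (1)·f(k) − (k + 1) = 0.
Degrees (1,0,1) ⇒ d ≤ 0.
Match coefficients ⇒ f(k) = 3.
Get s_k = R·t_k = -4*factorial(k + 3)/3**k with R(k) = B(k−1)f(k)/C(k) = 3/(k + 1).
Δs = -4*(k + 1)*factorial(k + 3)/(3*3**k), as required.
Telescoping: Σ = s_(12) − s_(2) = -7175168000/729 − (-160/3) = -7175129120/729.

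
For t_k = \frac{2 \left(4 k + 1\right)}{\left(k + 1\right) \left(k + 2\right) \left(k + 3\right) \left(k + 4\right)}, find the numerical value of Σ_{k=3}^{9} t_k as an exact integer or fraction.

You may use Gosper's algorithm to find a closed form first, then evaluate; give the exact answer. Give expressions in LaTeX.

Σ = 791/8580

Ratio r(k) = (k + 1)*(4*k + 5)/((k + 5)*(4*k + 1)).
Gosper form: A/B · C(k+1)/C(k) with A=k + 1, B=k + 5, C=k + 1/4.
Need (k + 1)·f(k+1) − (k + 4)·f(k) = k + 1/4.
deg f ≤ 3 (via 1,1,1).
Solve for f: f(k) = k*(k**2 + 6*k - 1)/24 (degree 3 ≤ 3).
Certificate R = B(k−1)f/C = k*(k + 4)*(k**2 + 6*k - 1)/(6*(4*k + 1)) gives s_k = k*(k**2 + 6*k - 1)/(3*(k + 1)*(k + 2)*(k + 3)).
Verify: 2*(4*k + 1)/(k**4 + 10*k**3 + 35*k**2 + 50*k + 24) matches t_k.
Σ_(k=3)^(9) t_k = s_(10) − s_(3) = 265/858 − (13/60) = 791/8580.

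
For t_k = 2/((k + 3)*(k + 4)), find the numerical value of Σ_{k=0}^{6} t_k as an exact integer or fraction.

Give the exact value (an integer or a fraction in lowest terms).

t_(k+1)/t_k = (k + 3)/(k + 5).
Factor: A=k + 3; B=k + 5; C=1.
Set up (k + 3)·f(k+1) − (k + 4)·f(k) − (1) = 0.
Degrees (1,1,0) ⇒ d ≤ 1.
Match coefficients ⇒ f(k) = k/3.
So s_k = (B(k−1)f/C)·t_k = (k*(k + 4)/3)·t_k = 2*k/(3*(k + 3)).
Verify: 2/(k**2 + 7*k + 12) matches t_k.
Telescoping: Σ = s_(7) − s_(0) = 7/15 − (0) = 7/15.

Σ = 7/15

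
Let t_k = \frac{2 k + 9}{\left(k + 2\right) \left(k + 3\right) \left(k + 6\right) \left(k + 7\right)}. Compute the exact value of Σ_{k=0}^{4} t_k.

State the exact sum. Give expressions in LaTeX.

Σ = 65/924

t_(k+1)/t_k = (k + 2)*(k + 6)*(2*k + 11)/((k + 4)*(k + 8)*(2*k + 9)).
So A=k + 2 and B=k + 8, with C=k**3 + 27*k**2/2 + 121*k/2 + 90.
f must satisfy (k + 2)·f(k+1) − (k + 7)·f(k) = k**3 + 27*k**2/2 + 121*k/2 + 90.
Degrees (1,1,3) ⇒ d ≤ 5.
Match coefficients ⇒ f(k) = k*(k + 3)*(k + 4)*(k + 5)*(k + 8)/24.
R(k) = B(k−1)·f(k)/C(k) = k*(k + 3)*(k + 7)*(k + 8)/(12*(2*k + 9)); s_k = R·t_k = k*(k + 8)/(12*(k**2 + 8*k + 12)).
s_(k+1) − s_k = (2*k + 9)/(k**4 + 18*k**3 + 113*k**2 + 288*k + 252) = t_k.
Sum = s_(5) − s_(0); s_(5) = 65/924, s_(0) = 0 ⇒ 65/924.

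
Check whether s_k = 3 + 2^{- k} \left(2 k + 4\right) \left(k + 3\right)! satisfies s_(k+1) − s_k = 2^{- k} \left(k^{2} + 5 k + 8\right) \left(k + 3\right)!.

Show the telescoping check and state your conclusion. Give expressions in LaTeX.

valid; difference matches t_k

s_(k+1) = 2**(-k - 1)*(2*k + 6)*factorial(k + 4) + 3
s_(k+1) − s_k = (k**2 + 5*k + 8)*factorial(k + 3)/2**k
(s_(k+1) − s_k) − t_k = 0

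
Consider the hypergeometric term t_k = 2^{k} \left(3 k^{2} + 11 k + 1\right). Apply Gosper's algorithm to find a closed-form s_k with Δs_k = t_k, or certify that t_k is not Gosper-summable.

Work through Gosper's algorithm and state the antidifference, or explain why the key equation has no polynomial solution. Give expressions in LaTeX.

The ratio is 2*(3*k**2 + 17*k + 15)/(3*k**2 + 11*k + 1).
Gosper form: A/B · C(k+1)/C(k) with A=2, B=1, C=k**2 + 11*k/3 + 1/3.
Key eq: (2)·f(k+1) = (1)·f(k) + (k**2 + 11*k/3 + 1/3).
From deg A=0, deg B=0, deg C=2: d=2.
Coefficient equations give f(k) = (3*k**2 - k - 3)/3.
Then R = B(k−1)f/C = (3*k**2 - k - 3)/(3*k**2 + 11*k + 1), so s_k = R(k)·t_k = 2**k*(3*k**2 - k - 3).
Δs = 2**k*(3*k**2 + 11*k + 1), as required.

s_k = 2^{k} \left(3 k^{2} - k - 3\right)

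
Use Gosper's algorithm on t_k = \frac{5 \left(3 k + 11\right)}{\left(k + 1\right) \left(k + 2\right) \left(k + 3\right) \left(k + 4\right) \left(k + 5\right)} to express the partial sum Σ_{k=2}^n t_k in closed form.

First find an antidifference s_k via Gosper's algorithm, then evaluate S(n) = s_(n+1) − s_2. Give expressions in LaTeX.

t_(k+1)/t_k = (k + 1)*(3*k + 14)/((k + 6)*(3*k + 11)).
Normal form (A,B,C) = (k + 1, k + 6, k + 11/3).
f must satisfy (k + 1)·f(k+1) − (k + 5)·f(k) = k + 11/3.
Bound: deg f ≤ 4.
Solve for f: f(k) = k*(k + 3)*(k**2 + 7*k + 14)/24 (degree 4 ≤ 4).
Certificate R = B(k−1)f/C = k*(k + 3)*(k + 5)*(k**2 + 7*k + 14)/(8*(3*k + 11)) gives s_k = 5*k*(k**2 + 7*k + 14)/(8*(k**3 + 7*k**2 + 14*k + 8)).
s_(k+1) − s_k = 5*(3*k + 11)/(k**5 + 15*k**4 + 85*k**3 + 225*k**2 + 274*k + 120) = t_k.
Σ_(k=2)^n t_k = s_(n+1) − s_(2) = (5*(n**3 + 10*n**2 + 31*n + 22)/(8*(n**3 + 10*n**2 + 31*n + 30))) − (5/9), i.e. 5*(n**3 + 10*n**2 + 31*n - 42)/(72*(n**3 + 10*n**2 + 31*n + 30)).

S(n) = \frac{5 \left(n^{3} + 10 n^{2} + 31 n - 42\right)}{72 \left(n^{3} + 10 n^{2} + 31 n + 30\right)}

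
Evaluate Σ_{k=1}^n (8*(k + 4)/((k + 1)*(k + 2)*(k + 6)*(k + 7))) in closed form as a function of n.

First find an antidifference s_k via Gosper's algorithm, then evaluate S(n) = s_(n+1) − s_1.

S(n) = 2*n*(n + 9)/(7*(n**2 + 9*n + 14))

The ratio is (k + 1)*(k + 5)*(k + 6)/((k + 3)*(k + 4)*(k + 8)).
Gosper form: A/B · C(k+1)/C(k) with A=k + 1, B=k + 8, C=k**4 + 16*k**3 + 95*k**2 + 248*k + 240.
Set up (k + 1)·f(k+1) − (k + 7)·f(k) − (k**4 + 16*k**3 + 95*k**2 + 248*k + 240) = 0.
Degrees (1,1,4) ⇒ d ≤ 6.
Solve for f: f(k) = k*(k + 2)*(k + 3)*(k + 4)*(k + 5)*(k + 7)/12 (degree 6 ≤ 6).
Then R = B(k−1)f/C = k*(k + 2)*(k + 7)**2/(12*(k + 4)), so s_k = R(k)·t_k = 2*k*(k + 7)/(3*(k**2 + 7*k + 6)).
s_(k+1) − s_k = 8*(k + 4)/(k**4 + 16*k**3 + 83*k**2 + 152*k + 84) = t_k.
Telescope: S(n) = s_(n+1) − s_(1) = 2*(n**2 + 9*n + 8)/(3*(n**2 + 9*n + 14)) − (8/21) = 2*n*(n + 9)/(7*(n**2 + 9*n + 14)).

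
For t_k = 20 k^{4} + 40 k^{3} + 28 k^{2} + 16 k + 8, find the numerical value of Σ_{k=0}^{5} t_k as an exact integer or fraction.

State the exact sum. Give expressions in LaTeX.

Σ = 30408

Ratio r(k) = (5*k**4 + 30*k**3 + 67*k**2 + 68*k + 28)/(5*k**4 + 10*k**3 + 7*k**2 + 4*k + 2).
A = 1, B = 1, C = k**4 + 2*k**3 + 7*k**2/5 + 4*k/5 + 2/5.
Need (1)·f(k+1) − (1)·f(k) = k**4 + 2*k**3 + 7*k**2/5 + 4*k/5 + 2/5.
deg f ≤ 5 (via 0,0,4).
A polynomial solution: f(k) = k*(k + 1)*(k**3 - k**2 + 1)/5.
Certificate R = B(k−1)f/C = k*(k**3 - k**2 + 1)/((k + 1)*(5*k**2 + 2)) gives s_k = 4*k*(k**4 - k**2 + k + 1).
Verify: 20*k**4 + 40*k**3 + 28*k**2 + 16*k + 8 matches t_k.
Evaluate s at k=6 and k=0: 30408 and 0; difference 30408.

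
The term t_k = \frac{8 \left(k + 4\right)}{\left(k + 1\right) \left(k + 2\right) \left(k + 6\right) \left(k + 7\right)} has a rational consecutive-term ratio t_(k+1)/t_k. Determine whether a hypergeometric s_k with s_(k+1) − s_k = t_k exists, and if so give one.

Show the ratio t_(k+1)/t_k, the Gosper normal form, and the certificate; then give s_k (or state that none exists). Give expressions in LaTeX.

s_k = \frac{2 k \left(k + 7\right)}{3 \left(k^{2} + 7 k + 6\right)}

The ratio is (k + 1)*(k + 5)*(k + 6)/((k + 3)*(k + 4)*(k + 8)).
A = k + 1, B = k + 8, C = k**4 + 16*k**3 + 95*k**2 + 248*k + 240.
Need (k + 1)·f(k+1) − (k + 7)·f(k) = k**4 + 16*k**3 + 95*k**2 + 248*k + 240.
Bound: deg f ≤ 6.
A polynomial solution: f(k) = k*(k + 2)*(k + 3)*(k + 4)*(k + 5)*(k + 7)/12.
R(k) = B(k−1)·f(k)/C(k) = k*(k + 2)*(k + 7)**2/(12*(k + 4)); s_k = R·t_k = 2*k*(k + 7)/(3*(k**2 + 7*k + 6)).
Δs = 8*(k + 4)/(k**4 + 16*k**3 + 83*k**2 + 152*k + 84), as required.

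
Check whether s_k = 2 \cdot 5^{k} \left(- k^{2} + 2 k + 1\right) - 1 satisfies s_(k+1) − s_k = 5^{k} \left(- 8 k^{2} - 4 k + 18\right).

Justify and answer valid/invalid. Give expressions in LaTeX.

Valid — Δs_k = t_k.

s_(k+1) = -10*5**k*k**2 + 20*5**k - 1
s_(k+1) − s_k = 5**k*(-8*k**2 - 4*k + 18)
(s_(k+1) − s_k) − t_k = 0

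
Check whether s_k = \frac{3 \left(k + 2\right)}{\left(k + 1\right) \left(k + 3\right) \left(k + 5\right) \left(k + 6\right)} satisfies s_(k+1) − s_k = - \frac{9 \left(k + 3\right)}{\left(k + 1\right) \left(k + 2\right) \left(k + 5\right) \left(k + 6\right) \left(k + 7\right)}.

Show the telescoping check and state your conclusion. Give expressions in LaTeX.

Invalid: residual \frac{3 \left(4 k^{2} + 27 k + 41\right)}{k^{7} + 28 k^{6} + 322 k^{5} + 1960 k^{4} + 6769 k^{3} + 13132 k^{2} + 13068 k + 5040} ≠ 0.

s_(k+1) = 3*(k + 3)/((k + 2)*(k + 4)*(k + 6)*(k + 7))
s_(k+1) − s_k = 3*(-3*k**3 - 26*k**2 - 72*k - 67)/(k**7 + 28*k**6 + 322*k**5 + 1960*k**4 + 6769*k**3 + 13132*k**2 + 13068*k + 5040)
(s_(k+1) − s_k) − t_k = 3*(4*k**2 + 27*k + 41)/(k**7 + 28*k**6 + 322*k**5 + 1960*k**4 + 6769*k**3 + 13132*k**2 + 13068*k + 5040)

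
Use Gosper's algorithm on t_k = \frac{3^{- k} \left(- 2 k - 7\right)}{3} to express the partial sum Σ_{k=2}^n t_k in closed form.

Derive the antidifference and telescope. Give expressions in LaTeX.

Step 1: r(k) = (2*k + 9)/(3*(2*k + 7)).
Factor: A=1/3; B=1; C=k + 7/2.
Set up (1/3)·f(k+1) − (1)·f(k) − (k + 7/2) = 0.
Degrees (0,0,1) ⇒ d ≤ 1.
Solve for f: f(k) = -3*(k + 4)/2 (degree 1 ≤ 1).
Get s_k = R·t_k = (k + 4)/3**k with R(k) = B(k−1)f(k)/C(k) = -3*(k + 4)/(2*k + 7).
Check: Δs_k = (-2*k - 7)/(3*3**k). ✓
Evaluate: s_(n+1) = 3**(-n - 1)*(n + 5); subtract s_(2) = 2/3 ⇒ S(n) = 3**(-n - 1)*(-2*3**n + n + 5).

S(n) = 3^{- n - 1} \left(- 2 \cdot 3^{n} + n + 5\right)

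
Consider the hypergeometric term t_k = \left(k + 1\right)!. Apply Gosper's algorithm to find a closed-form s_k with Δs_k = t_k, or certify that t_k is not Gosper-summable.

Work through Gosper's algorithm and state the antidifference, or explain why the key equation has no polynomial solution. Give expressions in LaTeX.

Compute t_(k+1)/t_k: get k + 2.
A = k + 2, B = 1, C = 1.
Key eq: (k + 2)·f(k+1) = (1)·f(k) + (1).
d = -1 from the (1,0,0) case.
deg f ≤ -1 is impossible — no certificate.

no hypergeometric antidifference exists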